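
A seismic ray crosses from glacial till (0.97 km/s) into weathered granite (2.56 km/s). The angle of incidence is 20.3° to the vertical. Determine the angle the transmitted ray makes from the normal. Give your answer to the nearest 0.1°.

sin θ₁/V₁ = sin θ₂/V₂ ⇒ sin θ₂ = 2.56·sin 20.3°/0.97 = 2.56·0.3469/0.97 = 0.9156.
θ₂ = arcsin 0.9156 = 66.29° from the normal.

66.3°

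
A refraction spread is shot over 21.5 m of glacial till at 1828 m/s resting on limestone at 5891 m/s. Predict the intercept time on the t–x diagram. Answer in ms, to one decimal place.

22.4 ms

θ_c = arcsin(V₁/V₂) = arcsin(1828/5891) = 18.08°; cos θ_c = 0.9506.
tᵢ = 2h·cos θ_c / V₁ = 2·21.5·0.9506 / 1828 = 0.02236 s.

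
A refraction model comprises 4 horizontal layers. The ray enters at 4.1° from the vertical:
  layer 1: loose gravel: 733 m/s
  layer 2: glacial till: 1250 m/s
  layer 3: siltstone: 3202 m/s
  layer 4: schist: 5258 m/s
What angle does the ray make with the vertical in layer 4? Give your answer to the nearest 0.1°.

Ray parameter p = sin 4.1° / 733 = 9.7541e-05 s/m.
sin θ_4 = p·V_4 = 9.7541e-05 × 5258 = 0.5129.
θ_4 = 30.86° from the vertical.

30.9°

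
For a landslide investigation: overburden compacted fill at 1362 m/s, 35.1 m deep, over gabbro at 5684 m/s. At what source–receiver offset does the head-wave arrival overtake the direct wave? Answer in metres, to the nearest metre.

x_cross = 2h·√((V₂+V₁)/(V₂−V₁)).
(V₂+V₁)/(V₂−V₁) = (5684+1362)/(5684−1362) = 1.6303; √ = 1.2768.
x_cross = 2·35.1·1.2768 = 89.63 m.

90 m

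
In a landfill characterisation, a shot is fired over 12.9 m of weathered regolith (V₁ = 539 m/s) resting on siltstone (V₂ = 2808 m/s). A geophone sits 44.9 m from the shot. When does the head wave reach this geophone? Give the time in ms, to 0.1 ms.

63.0 ms

θ_c = arcsin(V₁/V₂) = arcsin(539/2808) = 11.07°, cos θ_c = 0.9814.
Intercept time tᵢ = 2h cos θ_c / V₁ = 2·12.9·0.9814/539 = 0.04698 s.
t = x/V₂ + tᵢ = 44.9/2808 + 0.04698 = 0.06297 s.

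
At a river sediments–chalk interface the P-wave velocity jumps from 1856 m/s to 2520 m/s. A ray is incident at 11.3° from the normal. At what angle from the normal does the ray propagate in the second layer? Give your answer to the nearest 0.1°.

15.4°

sin θ₁/V₁ = sin θ₂/V₂ ⇒ sin θ₂ = 2520·sin 11.3°/1856 = 2520·0.1959/1856 = 0.2660.
θ₂ = sin⁻¹(0.2660) = 15.43° (from vertical).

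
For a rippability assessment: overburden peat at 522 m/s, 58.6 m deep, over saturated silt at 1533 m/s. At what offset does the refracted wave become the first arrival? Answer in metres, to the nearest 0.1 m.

x_cross = 2h·√((V₂+V₁)/(V₂−V₁)).
(V₂+V₁)/(V₂−V₁) = (1533+522)/(1533−522) = 2.0326; √ = 1.4257.
x_cross = 2·58.6·1.4257 = 167.09 m.

167.1 m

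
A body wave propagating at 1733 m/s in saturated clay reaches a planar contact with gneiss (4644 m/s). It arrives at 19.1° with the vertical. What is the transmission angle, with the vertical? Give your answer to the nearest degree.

61°

sin θ₁/V₁ = sin θ₂/V₂ ⇒ sin θ₂ = 4644·sin 19.1°/1733 = 4644·0.3272/1733 = 0.8769.
θ₂ = sin⁻¹(0.8769) = 61.27° (from vertical).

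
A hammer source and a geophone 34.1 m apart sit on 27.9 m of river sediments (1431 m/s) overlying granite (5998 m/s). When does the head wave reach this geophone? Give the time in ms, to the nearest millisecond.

θ_c = arcsin(V₁/V₂) = arcsin(1431/5998) = 13.80°, cos θ_c = 0.9711.
Intercept time tᵢ = 2h cos θ_c / V₁ = 2·27.9·0.9711/1431 = 0.03787 s.
t = x/V₂ + tᵢ = 34.1/5998 + 0.03787 = 0.04355 s.

44 ms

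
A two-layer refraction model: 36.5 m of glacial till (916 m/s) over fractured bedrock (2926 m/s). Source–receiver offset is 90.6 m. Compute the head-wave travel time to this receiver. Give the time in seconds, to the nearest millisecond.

t = x/V₂ + 2h·√(V₂²−V₁²)/(V₁V₂).
√(V₂²−V₁²) = √(2926²−916²) = 2778.9 m/s; delay term = 2·36.5·2778.9/(916·2926) = 0.07569 s.
t = 90.6/2926 + 0.07569 = 0.10665 s.

0.107 s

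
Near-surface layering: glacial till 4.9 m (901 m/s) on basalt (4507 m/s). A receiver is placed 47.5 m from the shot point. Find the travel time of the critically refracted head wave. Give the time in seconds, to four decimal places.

θ_c = arcsin(V₁/V₂) = arcsin(901/4507) = 11.53°, cos θ_c = 0.9798.
Intercept time tᵢ = 2h cos θ_c / V₁ = 2·4.9·0.9798/901 = 0.01066 s.
t = x/V₂ + tᵢ = 47.5/4507 + 0.01066 = 0.02120 s.

0.0212 s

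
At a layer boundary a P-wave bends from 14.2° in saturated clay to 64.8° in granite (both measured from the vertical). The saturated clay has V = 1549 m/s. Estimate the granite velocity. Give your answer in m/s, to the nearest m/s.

5714 m/s

Snell's law: sin 14.2°/V₁ = sin 64.8°/V₂.
V₂ = V₁·sin 64.8°/sin 14.2° = 1549 × 3.6885 = 5713.55 m/s.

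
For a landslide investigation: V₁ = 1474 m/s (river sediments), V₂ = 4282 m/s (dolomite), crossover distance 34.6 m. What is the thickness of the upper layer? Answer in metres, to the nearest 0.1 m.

h = (x_cross/2)·√((V₂−V₁)/(V₂+V₁)).
(V₂−V₁)/(V₂+V₁) = (4282−1474)/(4282+1474) = 0.4878; √ = 0.6985.
h = (34.6/2)·0.6985 = 12.08 m.

12.1 m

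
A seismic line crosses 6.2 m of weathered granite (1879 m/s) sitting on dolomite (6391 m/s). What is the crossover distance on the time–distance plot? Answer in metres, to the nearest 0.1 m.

16.8 m

θ_c = arcsin(1879/6391) = 17.10°, so cos θ_c = 0.9558 and tᵢ = 2h cos θ_c/V₁ = 0.0063 s.
At crossover x/V₁ = x/V₂ + tᵢ ⇒ x = tᵢ/(1/V₁ − 1/V₂) = 0.00631/(5.3220e-04 − 1.5647e-04) = 16.79 m.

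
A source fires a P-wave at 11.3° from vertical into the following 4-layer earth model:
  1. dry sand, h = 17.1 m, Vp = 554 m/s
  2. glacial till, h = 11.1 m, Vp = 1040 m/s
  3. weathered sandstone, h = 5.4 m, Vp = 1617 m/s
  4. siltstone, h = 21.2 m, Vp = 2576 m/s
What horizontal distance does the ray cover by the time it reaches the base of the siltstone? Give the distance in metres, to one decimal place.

p = sin θ₁/V₁ = sin 11.3°/554 = 3.5369e-04 s/m is conserved through the stack.
Layer 1: θ = 11.30°; offset = 17.1·tan 11.30° = 3.417 m.
Layer 2: sin θ = p·1040 = 0.3678 → θ = 21.58°; offset = 11.1·tan 21.58° = 4.391 m.
Layer 3: sin θ = p·1617 = 0.5719 → θ = 34.88°; offset = 5.4·tan 34.88° = 3.765 m.
Layer 4: sin θ = p·2576 = 0.9111 → θ = 65.66°; offset = 21.2·tan 65.66° = 46.865 m.
Σ offsets = 58.438 m.

58.4 m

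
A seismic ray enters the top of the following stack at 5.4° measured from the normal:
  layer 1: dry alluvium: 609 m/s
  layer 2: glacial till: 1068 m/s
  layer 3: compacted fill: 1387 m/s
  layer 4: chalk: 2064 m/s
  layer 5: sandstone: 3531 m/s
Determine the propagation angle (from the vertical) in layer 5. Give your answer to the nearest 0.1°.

Snell's law across each interface conserves sin θ / V, so sin θ_5 = V_5·sin θ₁/V₁.
sin θ_5 = 3531 × sin 5.4° / 609 = 0.5456.
θ_5 = arcsin 0.5456 = 33.07°.

33.1°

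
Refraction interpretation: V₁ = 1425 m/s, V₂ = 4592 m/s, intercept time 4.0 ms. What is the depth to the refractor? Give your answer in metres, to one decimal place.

3.0 m

h = tᵢ·V₁·V₂ / (2·√(V₂²−V₁²)).
√(V₂²−V₁²) = √(4592² − 1425²) = 4365.3 m/s.
h = 0.004 s × 1425 × 4592 / (2 × 4365.3) = 3.00 m.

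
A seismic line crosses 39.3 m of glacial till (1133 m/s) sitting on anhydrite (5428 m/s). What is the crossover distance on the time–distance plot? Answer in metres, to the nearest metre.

97 m

θ_c = arcsin(1133/5428) = 12.05°, so cos θ_c = 0.9780 and tᵢ = 2h cos θ_c/V₁ = 0.0678 s.
At crossover x/V₁ = x/V₂ + tᵢ ⇒ x = tᵢ/(1/V₁ − 1/V₂) = 0.06785/(8.8261e-04 − 1.8423e-04) = 97.15 m.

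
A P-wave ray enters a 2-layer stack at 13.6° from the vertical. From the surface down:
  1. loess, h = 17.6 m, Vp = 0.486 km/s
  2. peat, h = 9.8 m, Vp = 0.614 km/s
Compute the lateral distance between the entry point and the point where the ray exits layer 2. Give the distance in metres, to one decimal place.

Apply Snell's law at each interface; in layer i the horizontal offset is hᵢ·tan θᵢ.
Layer 1: θ = 13.60°; offset = 17.6·tan 13.60° = 4.258 m.
Layer 2: sin θ = 0.614·sin 13.6°/0.486 = 0.2971, θ = 17.28°; offset = 9.8·tan 17.28° = 3.049 m.
Σ offsets = 7.307 m.

7.3 m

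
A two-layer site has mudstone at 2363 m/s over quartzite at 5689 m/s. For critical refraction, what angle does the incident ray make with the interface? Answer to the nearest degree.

Critical incidence: sin θ_c = V₁/V₂ = 2363/5689 = 0.4154.
θ_c = arcsin 0.4154 = 24.54°.
Measured from the interface: 90° − 24.54° = 65.46°.

65°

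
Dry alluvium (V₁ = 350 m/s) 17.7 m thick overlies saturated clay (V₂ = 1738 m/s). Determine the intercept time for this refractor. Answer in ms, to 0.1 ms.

tᵢ = 2h·√(V₂²−V₁²)/(V₁V₂).
√(V₂²−V₁²) = √(1738²−350²) = 1702.4 m/s.
tᵢ = 2·17.7·1702.4/(350·1738) = 0.09907 s.

99.1 ms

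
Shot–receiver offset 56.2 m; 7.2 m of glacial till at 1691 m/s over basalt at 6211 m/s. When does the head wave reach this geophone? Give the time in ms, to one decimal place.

θ_c = arcsin(V₁/V₂) = arcsin(1691/6211) = 15.80°, cos θ_c = 0.9622.
Intercept time tᵢ = 2h cos θ_c / V₁ = 2·7.2·0.9622/1691 = 0.00819 s.
t = x/V₂ + tᵢ = 56.2/6211 + 0.00819 = 0.01724 s.

17.2 ms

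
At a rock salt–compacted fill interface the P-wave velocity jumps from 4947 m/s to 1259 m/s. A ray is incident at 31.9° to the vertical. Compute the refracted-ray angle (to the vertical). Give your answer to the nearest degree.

Snell's law: sin θ₂ = (V₂/V₁)·sin θ₁ = (1259/4947)·sin 31.9° = 0.1345.
θ₂ = arcsin 0.1345 = 7.73° from the normal.

8°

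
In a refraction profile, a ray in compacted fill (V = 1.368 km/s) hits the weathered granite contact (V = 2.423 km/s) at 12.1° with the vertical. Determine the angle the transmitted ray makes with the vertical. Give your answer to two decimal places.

21.79°

Snell's law: sin θ₂ = (V₂/V₁)·sin θ₁ = (2.423/1.368)·sin 12.1° = 0.3713.
θ₂ = sin⁻¹(0.3713) = 21.79° (from vertical).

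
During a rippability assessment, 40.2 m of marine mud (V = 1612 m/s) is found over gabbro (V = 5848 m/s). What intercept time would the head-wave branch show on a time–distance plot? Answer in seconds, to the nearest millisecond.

0.048 s

tᵢ = 2h·√(V₂²−V₁²)/(V₁V₂).
√(V₂²−V₁²) = √(5848²−1612²) = 5621.4 m/s.
tᵢ = 2·40.2·5621.4/(1612·5848) = 0.04794 s.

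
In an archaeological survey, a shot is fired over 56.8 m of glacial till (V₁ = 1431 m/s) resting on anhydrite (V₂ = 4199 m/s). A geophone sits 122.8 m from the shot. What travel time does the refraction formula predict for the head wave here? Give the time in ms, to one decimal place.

θ_c = arcsin(V₁/V₂) = arcsin(1431/4199) = 19.93°, cos θ_c = 0.9401.
Intercept time tᵢ = 2h cos θ_c / V₁ = 2·56.8·0.9401/1431 = 0.07463 s.
t = x/V₂ + tᵢ = 122.8/4199 + 0.07463 = 0.10388 s.

103.9 ms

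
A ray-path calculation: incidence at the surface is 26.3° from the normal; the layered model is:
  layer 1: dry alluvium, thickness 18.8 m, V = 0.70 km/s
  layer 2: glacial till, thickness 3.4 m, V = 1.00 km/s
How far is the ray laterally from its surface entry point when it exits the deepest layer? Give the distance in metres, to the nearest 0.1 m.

Apply Snell's law at each interface; in layer i the horizontal offset is hᵢ·tan θᵢ.
Layer 1: θ = 26.30°; offset = 18.8·tan 26.30° = 9.292 m.
Layer 2: sin θ = 1.00·sin 26.3°/0.70 = 0.6330, θ = 39.27°; offset = 3.4·tan 39.27° = 2.780 m.
Σ offsets = 12.071 m.

12.1 m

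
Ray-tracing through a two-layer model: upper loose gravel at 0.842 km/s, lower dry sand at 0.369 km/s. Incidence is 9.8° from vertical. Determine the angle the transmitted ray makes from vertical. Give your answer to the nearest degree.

4°

sin θ₁/V₁ = sin θ₂/V₂ ⇒ sin θ₂ = 0.369·sin 9.8°/0.842 = 0.369·0.1702/0.842 = 0.0746.
θ₂ = arcsin 0.0746 = 4.28° from the normal.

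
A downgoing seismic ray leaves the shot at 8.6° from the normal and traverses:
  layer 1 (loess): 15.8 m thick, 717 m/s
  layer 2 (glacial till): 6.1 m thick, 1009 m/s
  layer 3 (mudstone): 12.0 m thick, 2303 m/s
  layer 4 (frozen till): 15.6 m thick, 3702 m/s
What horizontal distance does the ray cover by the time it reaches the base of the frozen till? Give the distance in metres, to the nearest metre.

Ray parameter p = sin 8.6° / 717 m/s = 2.0856e-04 s/m.
Layer 1: θ = 8.60°; offset = 15.8·tan 8.60° = 2.390 m.
Layer 2: sin θ = p·1009 = 0.2104 → θ = 12.15°; offset = 6.1·tan 12.15° = 1.313 m.
Layer 3: sin θ = p·2303 = 0.4803 → θ = 28.71°; offset = 12.0·tan 28.71° = 6.571 m.
Layer 4: sin θ = p·3702 = 0.7721 → θ = 50.54°; offset = 15.6·tan 50.54° = 18.952 m.
Σ offsets = 29.226 m.

29 m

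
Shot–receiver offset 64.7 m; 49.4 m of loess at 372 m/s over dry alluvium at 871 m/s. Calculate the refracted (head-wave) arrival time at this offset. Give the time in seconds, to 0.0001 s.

t = x/V₂ + 2h·√(V₂²−V₁²)/(V₁V₂).
√(V₂²−V₁²) = √(871²−372²) = 787.6 m/s; delay term = 2·49.4·787.6/(372·871) = 0.24015 s.
t = 64.7/871 + 0.24015 = 0.31443 s.

0.3144 s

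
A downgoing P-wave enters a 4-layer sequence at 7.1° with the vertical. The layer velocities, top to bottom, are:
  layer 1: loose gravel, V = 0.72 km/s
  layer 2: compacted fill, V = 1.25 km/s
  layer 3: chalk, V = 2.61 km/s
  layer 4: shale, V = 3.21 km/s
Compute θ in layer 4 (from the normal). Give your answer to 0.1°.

33.4°

Ray parameter p = sin 7.1° / 0.72 = 1.7167e-01 s/km.
sin θ_4 = p·V_4 = 1.7167e-01 × 3.21 = 0.5511.
θ_4 = arcsin 0.5511 = 33.44°.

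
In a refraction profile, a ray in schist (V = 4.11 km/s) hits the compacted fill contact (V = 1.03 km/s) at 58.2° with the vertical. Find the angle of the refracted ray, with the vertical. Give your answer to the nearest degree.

Snell's law: sin θ₂ = (V₂/V₁)·sin θ₁ = (1.03/4.11)·sin 58.2° = 0.2130.
θ₂ = arcsin 0.2130 = 12.30° from the normal.

12°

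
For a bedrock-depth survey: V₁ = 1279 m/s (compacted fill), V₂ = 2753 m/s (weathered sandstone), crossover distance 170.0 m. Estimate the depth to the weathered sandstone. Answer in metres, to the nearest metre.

x_cross = 2h·√((V₂+V₁)/(V₂−V₁)) → h = x_cross / (2·√((V₂+V₁)/(V₂−V₁))).
√((V₂+V₁)/(V₂−V₁)) = √((2753+1279)/(2753−1279)) = 1.6539.
h = 170.0 / (2·1.6539) = 51.39 m.

51 m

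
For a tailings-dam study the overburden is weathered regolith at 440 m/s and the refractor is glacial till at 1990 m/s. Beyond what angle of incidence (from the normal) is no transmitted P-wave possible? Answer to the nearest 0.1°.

12.8°

Critical incidence: sin θ_c = V₁/V₂ = 440/1990 = 0.2211.
θ_c = arcsin 0.2211 = 12.77°.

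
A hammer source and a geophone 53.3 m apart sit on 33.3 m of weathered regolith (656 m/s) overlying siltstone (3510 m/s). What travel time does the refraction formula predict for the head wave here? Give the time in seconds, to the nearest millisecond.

0.115 s

θ_c = arcsin(V₁/V₂) = arcsin(656/3510) = 10.77°, cos θ_c = 0.9824.
Intercept time tᵢ = 2h cos θ_c / V₁ = 2·33.3·0.9824/656 = 0.09974 s.
t = x/V₂ + tᵢ = 53.3/3510 + 0.09974 = 0.11492 s.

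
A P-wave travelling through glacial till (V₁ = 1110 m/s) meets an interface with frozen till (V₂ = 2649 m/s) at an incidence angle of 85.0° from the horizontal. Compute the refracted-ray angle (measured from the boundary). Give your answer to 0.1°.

78.0°

Convert to the normal: θ₁ = 90° − 85.0° = 5.0°.
Snell's law: sin θ₂ = (V₂/V₁)·sin θ₁ = (2649/1110)·sin 5.0° = 0.2080.
θ₂ = arcsin 0.2080 = 12.00° from the normal.
From the interface: 90° − 12.00° = 78.00°.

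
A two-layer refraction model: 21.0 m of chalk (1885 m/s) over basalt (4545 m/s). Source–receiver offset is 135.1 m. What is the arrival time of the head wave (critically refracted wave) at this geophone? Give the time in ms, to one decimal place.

50.0 ms

t = x/V₂ + 2h·√(V₂²−V₁²)/(V₁V₂).
√(V₂²−V₁²) = √(4545²−1885²) = 4135.7 m/s; delay term = 2·21.0·4135.7/(1885·4545) = 0.02027 s.
t = 135.1/4545 + 0.02027 = 0.05000 s.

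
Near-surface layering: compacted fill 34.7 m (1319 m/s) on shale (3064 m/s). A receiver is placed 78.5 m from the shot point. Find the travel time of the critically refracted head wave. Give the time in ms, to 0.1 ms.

t = x/V₂ + 2h·√(V₂²−V₁²)/(V₁V₂).
√(V₂²−V₁²) = √(3064²−1319²) = 2765.6 m/s; delay term = 2·34.7·2765.6/(1319·3064) = 0.04749 s.
t = 78.5/3064 + 0.04749 = 0.07311 s.

73.1 ms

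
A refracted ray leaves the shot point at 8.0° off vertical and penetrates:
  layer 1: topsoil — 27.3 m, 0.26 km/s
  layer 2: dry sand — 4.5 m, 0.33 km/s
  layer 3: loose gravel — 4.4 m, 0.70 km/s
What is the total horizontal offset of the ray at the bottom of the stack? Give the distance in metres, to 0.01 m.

p = sin θ₁/V₁ = sin 8.0°/0.26 = 5.3528e-01 s/km is conserved through the stack.
Layer 1: θ = 8.00°; offset = 27.3·tan 8.00° = 3.8368 m.
Layer 2: sin θ = p·0.33 = 0.1766 → θ = 10.17°; offset = 4.5·tan 10.17° = 0.8076 m.
Layer 3: sin θ = p·0.70 = 0.3747 → θ = 22.01°; offset = 4.4·tan 22.01° = 1.7782 m.
Σ offsets = 6.4226 m.

6.42 m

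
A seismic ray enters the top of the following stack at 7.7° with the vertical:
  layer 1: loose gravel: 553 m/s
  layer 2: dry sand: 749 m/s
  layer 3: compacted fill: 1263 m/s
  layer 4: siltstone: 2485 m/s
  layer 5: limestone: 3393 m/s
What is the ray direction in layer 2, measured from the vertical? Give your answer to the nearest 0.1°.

10.5°

Ray parameter p = sin 7.7° / 553 = 2.4229e-04 s/m.
sin θ_2 = p·V_2 = 2.4229e-04 × 749 = 0.1815.
θ_2 = arcsin 0.1815 = 10.46°.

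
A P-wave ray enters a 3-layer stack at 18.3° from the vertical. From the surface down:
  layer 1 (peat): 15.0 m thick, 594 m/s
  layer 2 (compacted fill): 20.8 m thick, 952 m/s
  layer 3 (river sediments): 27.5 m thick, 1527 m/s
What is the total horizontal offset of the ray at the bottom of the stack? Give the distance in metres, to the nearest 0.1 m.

Apply Snell's law at each interface; in layer i the horizontal offset is hᵢ·tan θᵢ.
Layer 1: θ = 18.30°; offset = 15.0·tan 18.30° = 4.961 m.
Layer 2: sin θ = 952·sin 18.3°/594 = 0.5032, θ = 30.21°; offset = 20.8·tan 30.21° = 12.113 m.
Layer 3: sin θ = 1527·sin 18.3°/594 = 0.8072, θ = 53.82°; offset = 27.5·tan 53.82° = 37.604 m.
Total horizontal offset = 54.677 m.

54.7 m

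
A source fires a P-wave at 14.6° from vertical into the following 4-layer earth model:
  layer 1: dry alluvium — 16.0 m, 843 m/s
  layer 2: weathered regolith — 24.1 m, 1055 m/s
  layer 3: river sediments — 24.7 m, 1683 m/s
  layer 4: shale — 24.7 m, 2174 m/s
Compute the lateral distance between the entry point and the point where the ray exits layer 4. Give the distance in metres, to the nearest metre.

48 m

p = sin θ₁/V₁ = sin 14.6°/843 = 2.9901e-04 s/m is conserved through the stack.
Layer 1: θ = 14.60°; offset = 16.0·tan 14.60° = 4.168 m.
Layer 2: sin θ = p·1055 = 0.3155 → θ = 18.39°; offset = 24.1·tan 18.39° = 8.012 m.
Layer 3: sin θ = p·1683 = 0.5032 → θ = 30.21°; offset = 24.7·tan 30.21° = 14.384 m.
Layer 4: sin θ = p·2174 = 0.6501 → θ = 40.55°; offset = 24.7·tan 40.55° = 21.130 m.
Summing the layer offsets gives 47.694 m.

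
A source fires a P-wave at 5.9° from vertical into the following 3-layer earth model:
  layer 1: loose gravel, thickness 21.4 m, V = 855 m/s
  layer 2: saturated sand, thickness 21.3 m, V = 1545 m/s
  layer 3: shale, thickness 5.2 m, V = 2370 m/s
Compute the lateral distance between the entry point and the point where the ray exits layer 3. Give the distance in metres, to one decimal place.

p = sin θ₁/V₁ = sin 5.9°/855 = 1.2023e-04 s/m is conserved through the stack.
Layer 1: θ = 5.90°; offset = 21.4·tan 5.90° = 2.211 m.
Layer 2: sin θ = p·1545 = 0.1857 → θ = 10.70°; offset = 21.3·tan 10.70° = 4.027 m.
Layer 3: sin θ = p·2370 = 0.2849 → θ = 16.55°; offset = 5.2·tan 16.55° = 1.546 m.
Total horizontal offset = 7.784 m.

7.8 m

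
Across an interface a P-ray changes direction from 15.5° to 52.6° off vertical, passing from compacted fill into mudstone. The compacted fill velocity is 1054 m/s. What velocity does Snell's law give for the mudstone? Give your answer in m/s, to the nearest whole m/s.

3133 m/s

Snell's law: sin 15.5°/V₁ = sin 52.6°/V₂.
V₂ = V₁·sin 52.6°/sin 15.5° = 1054 × 2.9727 = 3133.21 m/s.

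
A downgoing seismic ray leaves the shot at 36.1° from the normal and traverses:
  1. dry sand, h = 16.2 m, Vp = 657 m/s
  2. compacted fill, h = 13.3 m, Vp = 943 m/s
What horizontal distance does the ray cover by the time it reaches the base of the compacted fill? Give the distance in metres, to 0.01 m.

p = sin θ₁/V₁ = sin 36.1°/657 = 8.9680e-04 s/m is conserved through the stack.
Layer 1: θ = 36.10°; offset = 16.2·tan 36.10° = 11.8132 m.
Layer 2: sin θ = p·943 = 0.8457 → θ = 57.74°; offset = 13.3·tan 57.74° = 21.0751 m.
Summing the layer offsets gives 32.8883 m.

32.89 m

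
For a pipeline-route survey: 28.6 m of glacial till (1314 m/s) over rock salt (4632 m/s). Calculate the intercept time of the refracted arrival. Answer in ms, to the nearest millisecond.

42 ms

tᵢ = 2h·√(V₂²−V₁²)/(V₁V₂).
√(V₂²−V₁²) = √(4632²−1314²) = 4441.7 m/s.
tᵢ = 2·28.6·4441.7/(1314·4632) = 0.04174 s.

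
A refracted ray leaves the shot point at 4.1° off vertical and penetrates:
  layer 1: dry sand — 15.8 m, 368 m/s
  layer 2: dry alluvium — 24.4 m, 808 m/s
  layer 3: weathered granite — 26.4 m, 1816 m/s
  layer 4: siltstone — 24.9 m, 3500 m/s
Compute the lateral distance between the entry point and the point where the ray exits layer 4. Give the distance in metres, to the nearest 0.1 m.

Ray parameter p = sin 4.1° / 368 m/s = 1.9429e-04 s/m.
Layer 1: θ = 4.10°; offset = 15.8·tan 4.10° = 1.133 m.
Layer 2: sin θ = p·808 = 0.1570 → θ = 9.03°; offset = 24.4·tan 9.03° = 3.878 m.
Layer 3: sin θ = p·1816 = 0.3528 → θ = 20.66°; offset = 26.4·tan 20.66° = 9.955 m.
Layer 4: sin θ = p·3500 = 0.6800 → θ = 42.84°; offset = 24.9·tan 42.84° = 23.093 m.
Summing the layer offsets gives 38.059 m.

38.1 m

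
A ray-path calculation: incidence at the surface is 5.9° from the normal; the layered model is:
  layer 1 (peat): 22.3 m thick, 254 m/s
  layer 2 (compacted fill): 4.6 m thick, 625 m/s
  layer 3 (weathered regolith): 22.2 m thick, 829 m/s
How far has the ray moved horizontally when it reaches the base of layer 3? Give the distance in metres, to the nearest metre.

Apply Snell's law at each interface; in layer i the horizontal offset is hᵢ·tan θᵢ.
Layer 1: θ = 5.90°; offset = 22.3·tan 5.90° = 2.304 m.
Layer 2: sin θ = 625·sin 5.9°/254 = 0.2529, θ = 14.65°; offset = 4.6·tan 14.65° = 1.203 m.
Layer 3: sin θ = 829·sin 5.9°/254 = 0.3355, θ = 19.60°; offset = 22.2·tan 19.60° = 7.906 m.
Σ offsets = 11.413 m.

11 m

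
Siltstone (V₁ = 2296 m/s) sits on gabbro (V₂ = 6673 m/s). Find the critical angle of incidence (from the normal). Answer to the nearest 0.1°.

At critical incidence the refracted ray runs along the interface (θ₂ = 90°), so sin θ_c = V₁/V₂.
θ_c = arcsin(2296/6673) = arcsin 0.3441 = 20.13°.

20.1°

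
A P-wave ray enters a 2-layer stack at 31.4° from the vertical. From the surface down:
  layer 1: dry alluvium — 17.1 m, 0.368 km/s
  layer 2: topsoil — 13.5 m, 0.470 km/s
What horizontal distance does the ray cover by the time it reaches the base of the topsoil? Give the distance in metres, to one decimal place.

22.5 m

Ray parameter p = sin 31.4° / 0.368 km/s = 1.4158e+00 s/km.
Layer 1: θ = 31.40°; offset = 17.1·tan 31.40° = 10.438 m.
Layer 2: sin θ = p·0.470 = 0.6654 → θ = 41.71°; offset = 13.5·tan 41.71° = 12.034 m.
Summing the layer offsets gives 22.472 m.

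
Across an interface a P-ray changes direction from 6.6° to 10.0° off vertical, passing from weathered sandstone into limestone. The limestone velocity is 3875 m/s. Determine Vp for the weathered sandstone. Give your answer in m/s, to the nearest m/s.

sin 6.6° = 0.1149; sin 10.0° = 0.1736.
V₁ = V₂·(sin θ₁/sin θ₂) = 3875·(0.1149/0.1736) = 2564.85 m/s.

2565 m/s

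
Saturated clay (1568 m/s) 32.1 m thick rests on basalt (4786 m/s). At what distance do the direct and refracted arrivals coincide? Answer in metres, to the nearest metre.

90 m

θ_c = arcsin(1568/4786) = 19.12°, so cos θ_c = 0.9448 and tᵢ = 2h cos θ_c/V₁ = 0.0387 s.
At crossover x/V₁ = x/V₂ + tᵢ ⇒ x = tᵢ/(1/V₁ − 1/V₂) = 0.03868/(6.3776e-04 − 2.0894e-04) = 90.21 m.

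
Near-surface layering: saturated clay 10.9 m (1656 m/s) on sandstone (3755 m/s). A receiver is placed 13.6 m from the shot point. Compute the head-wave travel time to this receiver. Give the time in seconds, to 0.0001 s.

0.0154 s

t = x/V₂ + 2h·√(V₂²−V₁²)/(V₁V₂).
√(V₂²−V₁²) = √(3755²−1656²) = 3370.1 m/s; delay term = 2·10.9·3370.1/(1656·3755) = 0.01181 s.
t = 13.6/3755 + 0.01181 = 0.01544 s.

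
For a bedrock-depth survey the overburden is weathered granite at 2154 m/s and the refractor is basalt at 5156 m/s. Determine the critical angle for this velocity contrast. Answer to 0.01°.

24.69°

At critical incidence the refracted ray runs along the interface (θ₂ = 90°), so sin θ_c = V₁/V₂.
θ_c = arcsin(2154/5156) = arcsin 0.4178 = 24.69°.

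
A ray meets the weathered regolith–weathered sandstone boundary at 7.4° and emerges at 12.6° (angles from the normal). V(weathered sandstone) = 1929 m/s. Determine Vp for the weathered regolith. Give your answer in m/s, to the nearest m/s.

Snell's law: sin 7.4°/V₁ = sin 12.6°/V₂.
V₁ = V₂·sin 7.4°/sin 12.6° = 1929 × 0.5904 = 1138.92 m/s.

1139 m/s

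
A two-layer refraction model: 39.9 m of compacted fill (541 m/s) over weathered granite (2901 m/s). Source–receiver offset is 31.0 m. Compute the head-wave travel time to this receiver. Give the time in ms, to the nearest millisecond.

156 ms

θ_c = arcsin(V₁/V₂) = arcsin(541/2901) = 10.75°, cos θ_c = 0.9825.
Intercept time tᵢ = 2h cos θ_c / V₁ = 2·39.9·0.9825/541 = 0.14492 s.
t = x/V₂ + tᵢ = 31.0/2901 + 0.14492 = 0.15560 s.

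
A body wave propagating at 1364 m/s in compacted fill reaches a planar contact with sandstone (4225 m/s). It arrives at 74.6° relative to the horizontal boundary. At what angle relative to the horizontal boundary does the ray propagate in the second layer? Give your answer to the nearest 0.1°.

34.7°

Convert to the normal: θ₁ = 90° − 74.6° = 15.4°.
Snell's law: sin θ₂ = (V₂/V₁)·sin θ₁ = (4225/1364)·sin 15.4° = 0.8226.
θ₂ = sin⁻¹(0.8226) = 55.34° (from vertical).
From the interface: 90° − 55.34° = 34.66°.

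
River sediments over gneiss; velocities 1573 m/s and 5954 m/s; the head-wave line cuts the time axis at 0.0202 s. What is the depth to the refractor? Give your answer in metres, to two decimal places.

θ_c = arcsin(1573/5954) = 15.32°; cos θ_c = 0.9645.
tᵢ = 2h cos θ_c/V₁ ⇒ h = tᵢ·V₁/(2 cos θ_c) = 0.0202·1573/(2·0.9645) = 16.47 m.

16.47 m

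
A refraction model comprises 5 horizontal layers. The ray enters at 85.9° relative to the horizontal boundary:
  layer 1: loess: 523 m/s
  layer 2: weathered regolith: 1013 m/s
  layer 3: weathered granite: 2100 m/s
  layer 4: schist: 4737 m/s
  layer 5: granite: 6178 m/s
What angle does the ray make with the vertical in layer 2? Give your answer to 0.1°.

From the normal: θ₁ = 90° − 85.9° = 4.1°.
Ray parameter p = sin 4.1° / 523 = 1.3671e-04 s/m.
sin θ_2 = p·V_2 = 1.3671e-04 × 1013 = 0.1385.
θ_2 = arcsin 0.1385 = 7.96°.

8.0°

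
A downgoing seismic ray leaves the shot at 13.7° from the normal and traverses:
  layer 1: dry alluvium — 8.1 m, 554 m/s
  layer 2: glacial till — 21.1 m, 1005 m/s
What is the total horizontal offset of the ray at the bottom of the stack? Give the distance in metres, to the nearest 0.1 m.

12.0 m

p = sin θ₁/V₁ = sin 13.7°/554 = 4.2751e-04 s/m is conserved through the stack.
Layer 1: θ = 13.70°; offset = 8.1·tan 13.70° = 1.975 m.
Layer 2: sin θ = p·1005 = 0.4296 → θ = 25.44°; offset = 21.1·tan 25.44° = 10.039 m.
Σ offsets = 12.014 m.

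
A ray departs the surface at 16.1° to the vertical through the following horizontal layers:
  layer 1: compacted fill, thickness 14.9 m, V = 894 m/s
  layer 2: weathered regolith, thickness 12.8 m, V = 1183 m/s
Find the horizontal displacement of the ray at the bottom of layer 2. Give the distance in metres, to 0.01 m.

9.35 m

Apply Snell's law at each interface; in layer i the horizontal offset is hᵢ·tan θᵢ.
Layer 1: θ = 16.10°; offset = 14.9·tan 16.10° = 4.3007 m.
Layer 2: sin θ = 1183·sin 16.1°/894 = 0.3670, θ = 21.53°; offset = 12.8·tan 21.53° = 5.0494 m.
Σ offsets = 9.3500 m.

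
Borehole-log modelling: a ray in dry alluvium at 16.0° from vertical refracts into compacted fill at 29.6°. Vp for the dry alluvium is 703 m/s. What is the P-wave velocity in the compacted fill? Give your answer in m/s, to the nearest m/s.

1260 m/s

sin 16.0° = 0.2756; sin 29.6° = 0.4939.
V₂ = V₁·(sin θ₂/sin θ₁) = 703·(0.4939/0.2756) = 1259.78 m/s.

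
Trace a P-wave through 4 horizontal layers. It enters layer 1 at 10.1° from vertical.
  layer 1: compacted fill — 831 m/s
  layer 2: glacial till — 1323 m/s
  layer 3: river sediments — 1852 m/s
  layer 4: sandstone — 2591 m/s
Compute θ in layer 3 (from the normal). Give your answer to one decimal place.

23.0°

Ray parameter p = sin 10.1° / 831 = 2.1103e-04 s/m.
sin θ_3 = p·V_3 = 2.1103e-04 × 1852 = 0.3908.
θ_3 = 23.01° from the vertical.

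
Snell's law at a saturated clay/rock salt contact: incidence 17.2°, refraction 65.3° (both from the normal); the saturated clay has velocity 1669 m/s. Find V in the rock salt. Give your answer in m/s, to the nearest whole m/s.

5128 m/s

Snell's law: sin 17.2°/V₁ = sin 65.3°/V₂.
V₂ = V₁·sin 65.3°/sin 17.2° = 1669 × 3.0723 = 5127.69 m/s.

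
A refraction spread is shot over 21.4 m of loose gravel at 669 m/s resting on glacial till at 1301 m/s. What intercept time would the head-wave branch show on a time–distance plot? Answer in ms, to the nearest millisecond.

55 ms

tᵢ = 2h·√(V₂²−V₁²)/(V₁V₂).
√(V₂²−V₁²) = √(1301²−669²) = 1115.8 m/s.
tᵢ = 2·21.4·1115.8/(669·1301) = 0.05487 s.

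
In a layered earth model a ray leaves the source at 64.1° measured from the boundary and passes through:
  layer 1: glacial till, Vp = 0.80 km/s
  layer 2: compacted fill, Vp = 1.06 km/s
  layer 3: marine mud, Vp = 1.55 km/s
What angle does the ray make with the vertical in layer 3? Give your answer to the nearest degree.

From the normal: θ₁ = 90° − 64.1° = 25.9°.
Snell's law across each interface conserves sin θ / V, so sin θ_3 = V_3·sin θ₁/V₁.
sin θ_3 = 1.55 × sin 25.9° / 0.80 = 0.8463.
θ_3 = arcsin 0.8463 = 57.81°.

58°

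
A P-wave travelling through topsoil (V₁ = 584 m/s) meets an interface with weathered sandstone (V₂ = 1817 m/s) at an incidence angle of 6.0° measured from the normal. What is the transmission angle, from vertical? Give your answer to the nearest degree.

sin θ₁/V₁ = sin θ₂/V₂ ⇒ sin θ₂ = 1817·sin 6.0°/584 = 1817·0.1045/584 = 0.3252.
θ₂ = arcsin 0.3252 = 18.98° from the normal.

19°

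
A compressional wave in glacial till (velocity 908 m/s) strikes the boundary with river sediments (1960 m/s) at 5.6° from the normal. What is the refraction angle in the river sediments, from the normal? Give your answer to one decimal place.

12.2°

sin θ₁/V₁ = sin θ₂/V₂ ⇒ sin θ₂ = 1960·sin 5.6°/908 = 1960·0.0976/908 = 0.2106.
θ₂ = sin⁻¹(0.2106) = 12.16° (from vertical).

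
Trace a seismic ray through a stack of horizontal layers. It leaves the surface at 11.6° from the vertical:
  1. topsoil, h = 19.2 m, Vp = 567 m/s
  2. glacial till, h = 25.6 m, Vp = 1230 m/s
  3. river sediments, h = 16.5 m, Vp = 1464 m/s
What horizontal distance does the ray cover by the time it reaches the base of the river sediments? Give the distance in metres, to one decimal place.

26.4 m

p = sin θ₁/V₁ = sin 11.6°/567 = 3.5463e-04 s/m is conserved through the stack.
Layer 1: θ = 11.60°; offset = 19.2·tan 11.60° = 3.941 m.
Layer 2: sin θ = p·1230 = 0.4362 → θ = 25.86°; offset = 25.6·tan 25.86° = 12.410 m.
Layer 3: sin θ = p·1464 = 0.5192 → θ = 31.28°; offset = 16.5·tan 31.28° = 10.023 m.
Summing the layer offsets gives 26.374 m.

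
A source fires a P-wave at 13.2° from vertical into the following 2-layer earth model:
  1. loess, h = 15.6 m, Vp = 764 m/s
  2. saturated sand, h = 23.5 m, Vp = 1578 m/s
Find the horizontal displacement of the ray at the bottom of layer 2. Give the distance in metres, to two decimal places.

16.23 m

p = sin θ₁/V₁ = sin 13.2°/764 = 2.9889e-04 s/m is conserved through the stack.
Layer 1: θ = 13.20°; offset = 15.6·tan 13.20° = 3.6589 m.
Layer 2: sin θ = p·1578 = 0.4716 → θ = 28.14°; offset = 23.5·tan 28.14° = 12.5696 m.
Summing the layer offsets gives 16.2285 m.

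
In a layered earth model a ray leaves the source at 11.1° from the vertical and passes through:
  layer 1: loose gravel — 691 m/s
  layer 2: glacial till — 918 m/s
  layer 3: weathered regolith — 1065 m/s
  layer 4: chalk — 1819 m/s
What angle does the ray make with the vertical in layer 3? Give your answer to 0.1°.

Snell's law across each interface conserves sin θ / V, so sin θ_3 = V_3·sin θ₁/V₁.
sin θ_3 = 1065 × sin 11.1° / 691 = 0.2967.
θ_3 = arcsin 0.2967 = 17.26°.

17.3°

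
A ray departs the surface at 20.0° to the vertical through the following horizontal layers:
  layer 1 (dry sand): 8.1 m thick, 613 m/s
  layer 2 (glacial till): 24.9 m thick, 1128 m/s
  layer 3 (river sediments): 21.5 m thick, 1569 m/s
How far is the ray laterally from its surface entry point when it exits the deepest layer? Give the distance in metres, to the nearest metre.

62 m

Apply Snell's law at each interface; in layer i the horizontal offset is hᵢ·tan θᵢ.
Layer 1: θ = 20.00°; offset = 8.1·tan 20.00° = 2.948 m.
Layer 2: sin θ = 1128·sin 20.0°/613 = 0.6294, θ = 39.00°; offset = 24.9·tan 39.00° = 20.166 m.
Layer 3: sin θ = 1569·sin 20.0°/613 = 0.8754, θ = 61.09°; offset = 21.5·tan 61.09° = 38.938 m.
Σ offsets = 62.052 m.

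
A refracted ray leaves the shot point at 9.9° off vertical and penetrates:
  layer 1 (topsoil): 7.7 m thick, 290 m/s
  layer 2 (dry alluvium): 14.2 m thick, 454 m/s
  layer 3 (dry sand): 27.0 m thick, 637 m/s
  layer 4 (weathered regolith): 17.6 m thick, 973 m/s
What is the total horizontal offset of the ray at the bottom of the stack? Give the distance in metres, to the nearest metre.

Apply Snell's law at each interface; in layer i the horizontal offset is hᵢ·tan θᵢ.
Layer 1: θ = 9.90°; offset = 7.7·tan 9.90° = 1.344 m.
Layer 2: sin θ = 454·sin 9.9°/290 = 0.2692, θ = 15.61°; offset = 14.2·tan 15.61° = 3.968 m.
Layer 3: sin θ = 637·sin 9.9°/290 = 0.3777, θ = 22.19°; offset = 27.0·tan 22.19° = 11.012 m.
Layer 4: sin θ = 973·sin 9.9°/290 = 0.5769, θ = 35.23°; offset = 17.6·tan 35.23° = 12.429 m.
Summing the layer offsets gives 28.753 m.

29 m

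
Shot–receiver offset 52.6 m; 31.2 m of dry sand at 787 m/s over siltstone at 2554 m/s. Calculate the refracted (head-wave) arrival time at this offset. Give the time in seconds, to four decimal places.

t = x/V₂ + 2h·√(V₂²−V₁²)/(V₁V₂).
√(V₂²−V₁²) = √(2554²−787²) = 2429.7 m/s; delay term = 2·31.2·2429.7/(787·2554) = 0.07543 s.
t = 52.6/2554 + 0.07543 = 0.09603 s.

0.0960 s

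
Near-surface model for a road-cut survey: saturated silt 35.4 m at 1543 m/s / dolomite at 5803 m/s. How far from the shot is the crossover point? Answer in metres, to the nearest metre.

θ_c = arcsin(1543/5803) = 15.42°, so cos θ_c = 0.9640 and tᵢ = 2h cos θ_c/V₁ = 0.0442 s.
At crossover x/V₁ = x/V₂ + tᵢ ⇒ x = tᵢ/(1/V₁ − 1/V₂) = 0.04423/(6.4809e-04 − 1.7232e-04) = 92.97 m.

93 m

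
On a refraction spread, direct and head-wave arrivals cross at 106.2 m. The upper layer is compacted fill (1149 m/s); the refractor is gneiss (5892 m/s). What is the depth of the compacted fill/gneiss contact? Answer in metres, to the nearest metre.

h = (x_cross/2)·√((V₂−V₁)/(V₂+V₁)).
(V₂−V₁)/(V₂+V₁) = (5892−1149)/(5892+1149) = 0.6736; √ = 0.8207.
h = (106.2/2)·0.8207 = 43.58 m.

44 m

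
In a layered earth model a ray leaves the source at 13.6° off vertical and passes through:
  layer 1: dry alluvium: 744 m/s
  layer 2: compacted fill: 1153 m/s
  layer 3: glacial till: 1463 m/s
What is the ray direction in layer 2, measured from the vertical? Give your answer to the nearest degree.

21°

Ray parameter p = sin 13.6° / 744 = 3.1605e-04 s/m.
sin θ_2 = p·V_2 = 3.1605e-04 × 1153 = 0.3644.
θ_2 = arcsin 0.3644 = 21.37°.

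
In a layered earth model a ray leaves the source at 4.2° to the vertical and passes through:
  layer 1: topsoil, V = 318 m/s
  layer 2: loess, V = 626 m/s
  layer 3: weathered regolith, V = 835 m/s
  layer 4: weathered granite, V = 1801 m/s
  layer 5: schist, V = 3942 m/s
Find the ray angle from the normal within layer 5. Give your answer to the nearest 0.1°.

Ray parameter p = sin 4.2° / 318 = 2.3031e-04 s/m.
sin θ_5 = p·V_5 = 2.3031e-04 × 3942 = 0.9079.
θ_5 = arcsin 0.9079 = 65.21°.

65.2°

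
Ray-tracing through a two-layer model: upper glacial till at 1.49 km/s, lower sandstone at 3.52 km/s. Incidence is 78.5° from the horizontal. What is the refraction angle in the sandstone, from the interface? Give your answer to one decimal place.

Angle from the normal: 90° − 78.5° = 11.5°.
sin θ₁/V₁ = sin θ₂/V₂ ⇒ sin θ₂ = 3.52·sin 11.5°/1.49 = 3.52·0.1994/1.49 = 0.4710.
θ₂ = sin⁻¹(0.4710) = 28.10° (from vertical).
From the interface: 90° − 28.10° = 61.90°.

61.9°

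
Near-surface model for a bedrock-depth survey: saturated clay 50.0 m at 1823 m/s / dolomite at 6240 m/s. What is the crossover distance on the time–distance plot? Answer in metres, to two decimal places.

135.11 m

x_cross = 2h·√((V₂+V₁)/(V₂−V₁)).
(V₂+V₁)/(V₂−V₁) = (6240+1823)/(6240−1823) = 1.8254; √ = 1.3511.
x_cross = 2·50.0·1.3511 = 135.11 m.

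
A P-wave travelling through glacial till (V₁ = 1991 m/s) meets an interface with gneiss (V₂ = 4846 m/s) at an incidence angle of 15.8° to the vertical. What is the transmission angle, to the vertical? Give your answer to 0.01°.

Snell's law: sin θ₂ = (V₂/V₁)·sin θ₁ = (4846/1991)·sin 15.8° = 0.6627.
θ₂ = sin⁻¹(0.6627) = 41.51° (from vertical).

41.51°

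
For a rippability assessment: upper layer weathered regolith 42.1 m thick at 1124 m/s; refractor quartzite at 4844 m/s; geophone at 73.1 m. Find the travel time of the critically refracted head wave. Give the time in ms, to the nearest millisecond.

88 ms

t = x/V₂ + 2h·√(V₂²−V₁²)/(V₁V₂).
√(V₂²−V₁²) = √(4844²−1124²) = 4711.8 m/s; delay term = 2·42.1·4711.8/(1124·4844) = 0.07287 s.
t = 73.1/4844 + 0.07287 = 0.08796 s.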